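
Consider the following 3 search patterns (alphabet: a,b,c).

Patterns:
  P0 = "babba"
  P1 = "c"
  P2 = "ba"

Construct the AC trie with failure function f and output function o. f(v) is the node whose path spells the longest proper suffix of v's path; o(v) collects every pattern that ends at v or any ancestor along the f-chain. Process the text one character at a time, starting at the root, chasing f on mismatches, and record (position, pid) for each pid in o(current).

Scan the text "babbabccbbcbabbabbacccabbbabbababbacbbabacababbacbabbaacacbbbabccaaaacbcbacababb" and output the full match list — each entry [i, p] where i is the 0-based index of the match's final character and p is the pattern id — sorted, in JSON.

Construct AC machine:
Trie (insert patterns):
  0='ε' goto b→1 c→6
  1='b' goto a→2
  2='ba' goto b→3  [P2 ends]
  3='bab' goto b→4
  4='babb' goto a→5
  5='babba' goto ·  [P0 ends]
  6='c' goto ·  [P1 ends]

Failure links (BFS by depth):
  fail(1) 'b': from fail(0)=0 chase 'b': 0 ⇒ 0;  out=∅∪out(0)=∅
  fail(6) 'c': from fail(0)=0 chase 'c': 0 ⇒ 0;  out={1}∪out(0)={1}
  fail(2) 'ba': from fail(1)=0 chase 'a': 0 ⇒ 0;  out={2}∪out(0)={2}
  fail(3) 'bab': from fail(2)=0 chase 'b': 0 ⇒ 1;  out=∅∪out(1)=∅
  fail(4) 'babb': from fail(3)=1 chase 'b': 1→0 ⇒ 1;  out=∅∪out(1)=∅
  fail(5) 'babba': from fail(4)=1 chase 'a': 1 ⇒ 2;  out={0}∪out(2)={0,2}

Text stream:
i=0 'b': node 0→1
i=1 'a': node 1→2  ** P2@[0:1]
i=2 'b': node 2→3
i=3 'b': node 3→4
i=4 'a': node 4→5  ** P0@[0:4],P2@[3:4]
i=5 'b': node 5→3 (fail-walked)
i=6 'c': node 3→6 (fail-walked)  ** P1@[6:6]
i=7 'c': node 6→6 (fail-walked)  ** P1@[7:7]
i=8 'b': node 6→1 (fail-walked)
i=9 'b': node 1→1 (fail-walked)
i=10 'c': node 1→6 (fail-walked)  ** P1@[10:10]
i=11 'b': node 6→1 (fail-walked)
i=12 'a': node 1→2  ** P2@[11:12]
i=13 'b': node 2→3
i=14 'b': node 3→4
i=15 'a': node 4→5  ** P0@[11:15],P2@[14:15]
i=16 'b': node 5→3 (fail-walked)
i=17 'b': node 3→4
i=18 'a': node 4→5  ** P0@[14:18],P2@[17:18]
i=19 'c': node 5→6 (fail-walked)  ** P1@[19:19]
i=20 'c': node 6→6 (fail-walked)  ** P1@[20:20]
i=21 'c': node 6→6 (fail-walked)  ** P1@[21:21]
i=22 'a': node 6→0 (fail-walked)
i=23 'b': node 0→1
i=24 'b': node 1→1 (fail-walked)
i=25 'b': node 1→1 (fail-walked)
i=26 'a': node 1→2  ** P2@[25:26]
i=27 'b': node 2→3
i=28 'b': node 3→4
i=29 'a': node 4→5  ** P0@[25:29],P2@[28:29]
i=30 'b': node 5→3 (fail-walked)
i=31 'a': node 3→2 (fail-walked)  ** P2@[30:31]
i=32 'b': node 2→3
i=33 'b': node 3→4
i=34 'a': node 4→5  ** P0@[30:34],P2@[33:34]
i=35 'c': node 5→6 (fail-walked)  ** P1@[35:35]
i=36 'b': node 6→1 (fail-walked)
i=37 'b': node 1→1 (fail-walked)
i=38 'a': node 1→2  ** P2@[37:38]
i=39 'b': node 2→3
i=40 'a': node 3→2 (fail-walked)  ** P2@[39:40]
i=41 'c': node 2→6 (fail-walked)  ** P1@[41:41]
i=42 'a': node 6→0 (fail-walked)
i=43 'b': node 0→1
i=44 'a': node 1→2  ** P2@[43:44]
i=45 'b': node 2→3
i=46 'b': node 3→4
i=47 'a': node 4→5  ** P0@[43:47],P2@[46:47]
i=48 'c': node 5→6 (fail-walked)  ** P1@[48:48]
i=49 'b': node 6→1 (fail-walked)
i=50 'a': node 1→2  ** P2@[49:50]
i=51 'b': node 2→3
i=52 'b': node 3→4
i=53 'a': node 4→5  ** P0@[49:53],P2@[52:53]
i=54 'a': node 5→0 (fail-walked)
i=55 'c': node 0→6  ** P1@[55:55]
i=56 'a': node 6→0 (fail-walked)
i=57 'c': node 0→6  ** P1@[57:57]
i=58 'b': node 6→1 (fail-walked)
i=59 'b': node 1→1 (fail-walked)
i=60 'b': node 1→1 (fail-walked)
i=61 'a': node 1→2  ** P2@[60:61]
i=62 'b': node 2→3
i=63 'c': node 3→6 (fail-walked)  ** P1@[63:63]
i=64 'c': node 6→6 (fail-walked)  ** P1@[64:64]
i=65 'a': node 6→0 (fail-walked)
i=66 'a': node 0→0
i=67 'a': node 0→0
i=68 'a': node 0→0
i=69 'c': node 0→6  ** P1@[69:69]
i=70 'b': node 6→1 (fail-walked)
i=71 'c': node 1→6 (fail-walked)  ** P1@[71:71]
i=72 'b': node 6→1 (fail-walked)
i=73 'a': node 1→2  ** P2@[72:73]
i=74 'c': node 2→6 (fail-walked)  ** P1@[74:74]
i=75 'a': node 6→0 (fail-walked)
i=76 'b': node 0→1
i=77 'a': node 1→2  ** P2@[76:77]
i=78 'b': node 2→3
i=79 'b': node 3→4

Matches: [[1,2],[4,0],[4,2],[6,1],[7,1],[10,1],[12,2],[15,0],[15,2],[18,0],[18,2],[19,1],[20,1],[21,1],[26,2],[29,0],[29,2],[31,2],[34,0],[34,2],[35,1],[38,2],[40,2],[41,1],[44,2],[47,0],[47,2],[48,1],[50,2],[53,0],[53,2],[55,1],[57,1],[61,2],[63,1],[64,1],[69,1],[71,1],[73,2],[74,1],[77,2]]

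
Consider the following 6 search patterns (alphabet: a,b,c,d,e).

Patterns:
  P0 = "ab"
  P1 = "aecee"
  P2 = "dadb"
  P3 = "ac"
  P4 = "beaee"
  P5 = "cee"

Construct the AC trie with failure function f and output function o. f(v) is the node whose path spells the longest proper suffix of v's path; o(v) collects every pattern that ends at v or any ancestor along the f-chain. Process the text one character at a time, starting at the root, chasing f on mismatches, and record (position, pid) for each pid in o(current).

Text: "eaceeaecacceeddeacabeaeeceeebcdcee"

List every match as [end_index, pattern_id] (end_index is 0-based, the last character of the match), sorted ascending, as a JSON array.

Build automaton:
Trie nodes:
  n0 'ε': a→1 b→12 c→17 d→7
  n1 'a': b→2 c→11 e→3
  n2 'ab': ·  [P0 ends]
  n3 'ae': c→4
  n4 'aec': e→5
  n5 'aece': e→6
  n6 'aecee': ·  [P1 ends]
  n7 'd': a→8
  n8 'da': d→9
  n9 'dad': b→10
  n10 'dadb': ·  [P2 ends]
  n11 'ac': ·  [P3 ends]
  n12 'b': e→13
  n13 'be': a→14
  n14 'bea': e→15
  n15 'beae': e→16
  n16 'beaee': ·  [P4 ends]
  n17 'c': e→18
  n18 'ce': e→19
  n19 'cee': ·  [P5 ends]

Failure links (BFS by depth):
  fail(1) 'a': from fail(0)=0 chase 'a': 0 ⇒ 0;  out=∅∪out(0)=∅
  fail(7) 'd': from fail(0)=0 chase 'd': 0 ⇒ 0;  out=∅∪out(0)=∅
  fail(12) 'b': from fail(0)=0 chase 'b': 0 ⇒ 0;  out=∅∪out(0)=∅
  fail(17) 'c': from fail(0)=0 chase 'c': 0 ⇒ 0;  out=∅∪out(0)=∅
  fail(2) 'ab': from fail(1)=0 chase 'b': 0 ⇒ 12;  out={0}∪out(12)={0}
  fail(3) 'ae': from fail(1)=0 chase 'e': 0 ⇒ 0;  out=∅∪out(0)=∅
  fail(8) 'da': from fail(7)=0 chase 'a': 0 ⇒ 1;  out=∅∪out(1)=∅
  fail(11) 'ac': from fail(1)=0 chase 'c': 0 ⇒ 17;  out={3}∪out(17)={3}
  fail(13) 'be': from fail(12)=0 chase 'e': 0 ⇒ 0;  out=∅∪out(0)=∅
  fail(18) 'ce': from fail(17)=0 chase 'e': 0 ⇒ 0;  out=∅∪out(0)=∅
  fail(4) 'aec': from fail(3)=0 chase 'c': 0 ⇒ 17;  out=∅∪out(17)=∅
  fail(9) 'dad': from fail(8)=1 chase 'd': 1→0 ⇒ 7;  out=∅∪out(7)=∅
  fail(14) 'bea': from fail(13)=0 chase 'a': 0 ⇒ 1;  out=∅∪out(1)=∅
  fail(19) 'cee': from fail(18)=0 chase 'e': 0 ⇒ 0;  out={5}∪out(0)={5}
  fail(5) 'aece': from fail(4)=17 chase 'e': 17 ⇒ 18;  out=∅∪out(18)=∅
  fail(10) 'dadb': from fail(9)=7 chase 'b': 7→0 ⇒ 12;  out={2}∪out(12)={2}
  fail(15) 'beae': from fail(14)=1 chase 'e': 1 ⇒ 3;  out=∅∪out(3)=∅
  fail(6) 'aecee': from fail(5)=18 chase 'e': 18 ⇒ 19;  out={1}∪out(19)={1,5}
  fail(16) 'beaee': from fail(15)=3 chase 'e': 3→0 ⇒ 0;  out={4}∪out(0)={4}

Text stream:
[0] read 'e'  n0⇒n0
[1] read 'a'  n0⇒n1
[2] read 'c'  n1⇒n11  → match P3@[1:2]
[3] read 'e'  n11⇒n18 (fail-walked)
[4] read 'e'  n18⇒n19  → match P5@[2:4]
[5] read 'a'  n19⇒n1 (fail-walked)
[6] read 'e'  n1⇒n3
[7] read 'c'  n3⇒n4
[8] read 'a'  n4⇒n1 (fail-walked)
[9] read 'c'  n1⇒n11  → match P3@[8:9]
[10] read 'c'  n11⇒n17 (fail-walked)
[11] read 'e'  n17⇒n18
[12] read 'e'  n18⇒n19  → match P5@[10:12]
[13] read 'd'  n19⇒n7 (fail-walked)
[14] read 'd'  n7⇒n7 (fail-walked)
[15] read 'e'  n7⇒n0 (fail-walked)
[16] read 'a'  n0⇒n1
[17] read 'c'  n1⇒n11  → match P3@[16:17]
[18] read 'a'  n11⇒n1 (fail-walked)
[19] read 'b'  n1⇒n2  → match P0@[18:19]
[20] read 'e'  n2⇒n13 (fail-walked)
[21] read 'a'  n13⇒n14
[22] read 'e'  n14⇒n15
[23] read 'e'  n15⇒n16  → match P4@[19:23]
[24] read 'c'  n16⇒n17 (fail-walked)
[25] read 'e'  n17⇒n18
[26] read 'e'  n18⇒n19  → match P5@[24:26]
[27] read 'e'  n19⇒n0 (fail-walked)
[28] read 'b'  n0⇒n12
[29] read 'c'  n12⇒n17 (fail-walked)
[30] read 'd'  n17⇒n7 (fail-walked)
[31] read 'c'  n7⇒n17 (fail-walked)
[32] read 'e'  n17⇒n18
[33] read 'e'  n18⇒n19  → match P5@[31:33]

Matches: [[2,3],[4,5],[9,3],[12,5],[17,3],[19,0],[23,4],[26,5],[33,5]]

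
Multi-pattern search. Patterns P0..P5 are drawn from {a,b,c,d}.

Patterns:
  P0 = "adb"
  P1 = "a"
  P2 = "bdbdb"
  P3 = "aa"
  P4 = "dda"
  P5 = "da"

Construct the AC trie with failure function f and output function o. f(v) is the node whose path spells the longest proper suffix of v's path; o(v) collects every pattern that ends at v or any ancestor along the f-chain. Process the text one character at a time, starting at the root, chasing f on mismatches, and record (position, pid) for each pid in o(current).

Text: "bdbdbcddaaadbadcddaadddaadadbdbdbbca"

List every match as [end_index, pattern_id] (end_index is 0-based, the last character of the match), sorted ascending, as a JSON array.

Build automaton:
Trie nodes:
  0='ε' goto a→1 b→4 d→10
  1='a' goto a→9 d→2  ←P1
  2='ad' goto b→3
  3='adb' goto ·  ←P0
  4='b' goto d→5
  5='bd' goto b→6
  6='bdb' goto d→7
  7='bdbd' goto b→8
  8='bdbdb' goto ·  ←P2
  9='aa' goto ·  ←P3
  10='d' goto a→13 d→11
  11='dd' goto a→12
  12='dda' goto ·  ←P4
  13='da' goto ·  ←P5

BFS fail/out derivation:
  fail(1) 'a': from fail(0)=0 chase 'a': 0 ⇒ 0;  out={1}∪out(0)={1}
  fail(4) 'b': from fail(0)=0 chase 'b': 0 ⇒ 0;  out=∅∪out(0)=∅
  fail(10) 'd': from fail(0)=0 chase 'd': 0 ⇒ 0;  out=∅∪out(0)=∅
  fail(2) 'ad': from fail(1)=0 chase 'd': 0 ⇒ 10;  out=∅∪out(10)=∅
  fail(5) 'bd': from fail(4)=0 chase 'd': 0 ⇒ 10;  out=∅∪out(10)=∅
  fail(9) 'aa': from fail(1)=0 chase 'a': 0 ⇒ 1;  out={3}∪out(1)={1,3}
  fail(11) 'dd': from fail(10)=0 chase 'd': 0 ⇒ 10;  out=∅∪out(10)=∅
  fail(13) 'da': from fail(10)=0 chase 'a': 0 ⇒ 1;  out={5}∪out(1)={1,5}
  fail(3) 'adb': from fail(2)=10 chase 'b': 10→0 ⇒ 4;  out={0}∪out(4)={0}
  fail(6) 'bdb': from fail(5)=10 chase 'b': 10→0 ⇒ 4;  out=∅∪out(4)=∅
  fail(12) 'dda': from fail(11)=10 chase 'a': 10 ⇒ 13;  out={4}∪out(13)={1,4,5}
  fail(7) 'bdbd': from fail(6)=4 chase 'd': 4 ⇒ 5;  out=∅∪out(5)=∅
  fail(8) 'bdbdb': from fail(7)=5 chase 'b': 5 ⇒ 6;  out={2}∪out(6)={2}

Text stream:
[0] read 'b'  n0⇒n4
[1] read 'd'  n4⇒n5
[2] read 'b'  n5⇒n6
[3] read 'd'  n6⇒n7
[4] read 'b'  n7⇒n8  ** P2@[0:4]
[5] read 'c'  n8⇒n0 (via fail)
[6] read 'd'  n0⇒n10
[7] read 'd'  n10⇒n11
[8] read 'a'  n11⇒n12  ** P1@[8:8],P4@[6:8],P5@[7:8]
[9] read 'a'  n12⇒n9 (via fail)  ** P1@[9:9],P3@[8:9]
[10] read 'a'  n9⇒n9 (via fail)  ** P1@[10:10],P3@[9:10]
[11] read 'd'  n9⇒n2 (via fail)
[12] read 'b'  n2⇒n3  ** P0@[10:12]
[13] read 'a'  n3⇒n1 (via fail)  ** P1@[13:13]
[14] read 'd'  n1⇒n2
[15] read 'c'  n2⇒n0 (via fail)
[16] read 'd'  n0⇒n10
[17] read 'd'  n10⇒n11
[18] read 'a'  n11⇒n12  ** P1@[18:18],P4@[16:18],P5@[17:18]
[19] read 'a'  n12⇒n9 (via fail)  ** P1@[19:19],P3@[18:19]
[20] read 'd'  n9⇒n2 (via fail)
[21] read 'd'  n2⇒n11 (via fail)
[22] read 'd'  n11⇒n11 (via fail)
[23] read 'a'  n11⇒n12  ** P1@[23:23],P4@[21:23],P5@[22:23]
[24] read 'a'  n12⇒n9 (via fail)  ** P1@[24:24],P3@[23:24]
[25] read 'd'  n9⇒n2 (via fail)
[26] read 'a'  n2⇒n13 (via fail)  ** P1@[26:26],P5@[25:26]
[27] read 'd'  n13⇒n2 (via fail)
[28] read 'b'  n2⇒n3  ** P0@[26:28]
[29] read 'd'  n3⇒n5 (via fail)
[30] read 'b'  n5⇒n6
[31] read 'd'  n6⇒n7
[32] read 'b'  n7⇒n8  ** P2@[28:32]
[33] read 'b'  n8⇒n4 (via fail)
[34] read 'c'  n4⇒n0 (via fail)
[35] read 'a'  n0⇒n1  ** P1@[35:35]

Matches: [[4,2],[8,1],[8,4],[8,5],[9,1],[9,3],[10,1],[10,3],[12,0],[13,1],[18,1],[18,4],[18,5],[19,1],[19,3],[23,1],[23,4],[23,5],[24,1],[24,3],[26,1],[26,5],[28,0],[32,2],[35,1]]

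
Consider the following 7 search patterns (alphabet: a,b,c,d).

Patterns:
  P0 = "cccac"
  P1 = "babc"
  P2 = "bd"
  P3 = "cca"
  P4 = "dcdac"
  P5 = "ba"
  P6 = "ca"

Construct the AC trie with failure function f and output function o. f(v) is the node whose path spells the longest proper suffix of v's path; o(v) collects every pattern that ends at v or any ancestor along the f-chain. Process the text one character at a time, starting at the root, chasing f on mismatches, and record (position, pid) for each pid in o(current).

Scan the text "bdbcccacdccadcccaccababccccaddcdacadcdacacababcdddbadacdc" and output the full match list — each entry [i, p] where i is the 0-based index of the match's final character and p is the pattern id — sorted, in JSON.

Build automaton:
Trie nodes:
  0='ε' goto b→6 c→1 d→12
  1='c' goto a→17 c→2
  2='cc' goto a→11 c→3
  3='ccc' goto a→4
  4='ccca' goto c→5
  5='cccac' goto ·  [P0 ends]
  6='b' goto a→7 d→10
  7='ba' goto b→8  [P5 ends]
  8='bab' goto c→9
  9='babc' goto ·  [P1 ends]
  10='bd' goto ·  [P2 ends]
  11='cca' goto ·  [P3 ends]
  12='d' goto c→13
  13='dc' goto d→14
  14='dcd' goto a→15
  15='dcda' goto c→16
  16='dcdac' goto ·  [P4 ends]
  17='ca' goto ·  [P6 ends]

Failure links (BFS by depth):
  fail(1) 'c': from fail(0)=0 chase 'c': 0 ⇒ 0;  out=∅∪out(0)=∅
  fail(6) 'b': from fail(0)=0 chase 'b': 0 ⇒ 0;  out=∅∪out(0)=∅
  fail(12) 'd': from fail(0)=0 chase 'd': 0 ⇒ 0;  out=∅∪out(0)=∅
  fail(2) 'cc': from fail(1)=0 chase 'c': 0 ⇒ 1;  out=∅∪out(1)=∅
  fail(7) 'ba': from fail(6)=0 chase 'a': 0 ⇒ 0;  out={5}∪out(0)={5}
  fail(10) 'bd': from fail(6)=0 chase 'd': 0 ⇒ 12;  out={2}∪out(12)={2}
  fail(13) 'dc': from fail(12)=0 chase 'c': 0 ⇒ 1;  out=∅∪out(1)=∅
  fail(17) 'ca': from fail(1)=0 chase 'a': 0 ⇒ 0;  out={6}∪out(0)={6}
  fail(3) 'ccc': from fail(2)=1 chase 'c': 1 ⇒ 2;  out=∅∪out(2)=∅
  fail(8) 'bab': from fail(7)=0 chase 'b': 0 ⇒ 6;  out=∅∪out(6)=∅
  fail(11) 'cca': from fail(2)=1 chase 'a': 1 ⇒ 17;  out={3}∪out(17)={3,6}
  fail(14) 'dcd': from fail(13)=1 chase 'd': 1→0 ⇒ 12;  out=∅∪out(12)=∅
  fail(4) 'ccca': from fail(3)=2 chase 'a': 2 ⇒ 11;  out=∅∪out(11)={3,6}
  fail(9) 'babc': from fail(8)=6 chase 'c': 6→0 ⇒ 1;  out={1}∪out(1)={1}
  fail(15) 'dcda': from fail(14)=12 chase 'a': 12→0 ⇒ 0;  out=∅∪out(0)=∅
  fail(5) 'cccac': from fail(4)=11 chase 'c': 11→17→0 ⇒ 1;  out={0}∪out(1)={0}
  fail(16) 'dcdac': from fail(15)=0 chase 'c': 0 ⇒ 1;  out={4}∪out(1)={4}

Text stream:
pos 0 'b': at 6
pos 1 'd': at 10  emit P2@[0:1]
pos 2 'b': at 6 ·f
pos 3 'c': at 1 ·f
pos 4 'c': at 2
pos 5 'c': at 3
pos 6 'a': at 4  emit P3@[4:6],P6@[5:6]
pos 7 'c': at 5  emit P0@[3:7]
pos 8 'd': at 12 ·f
pos 9 'c': at 13
pos 10 'c': at 2 ·f
pos 11 'a': at 11  emit P3@[9:11],P6@[10:11]
pos 12 'd': at 12 ·f
pos 13 'c': at 13
pos 14 'c': at 2 ·f
pos 15 'c': at 3
pos 16 'a': at 4  emit P3@[14:16],P6@[15:16]
pos 17 'c': at 5  emit P0@[13:17]
pos 18 'c': at 2 ·f
pos 19 'a': at 11  emit P3@[17:19],P6@[18:19]
pos 20 'b': at 6 ·f
pos 21 'a': at 7  emit P5@[20:21]
pos 22 'b': at 8
pos 23 'c': at 9  emit P1@[20:23]
pos 24 'c': at 2 ·f
pos 25 'c': at 3
pos 26 'c': at 3 ·f
pos 27 'a': at 4  emit P3@[25:27],P6@[26:27]
pos 28 'd': at 12 ·f
pos 29 'd': at 12 ·f
pos 30 'c': at 13
pos 31 'd': at 14
pos 32 'a': at 15
pos 33 'c': at 16  emit P4@[29:33]
pos 34 'a': at 17 ·f  emit P6@[33:34]
pos 35 'd': at 12 ·f
pos 36 'c': at 13
pos 37 'd': at 14
pos 38 'a': at 15
pos 39 'c': at 16  emit P4@[35:39]
pos 40 'a': at 17 ·f  emit P6@[39:40]
pos 41 'c': at 1 ·f
pos 42 'a': at 17  emit P6@[41:42]
pos 43 'b': at 6 ·f
pos 44 'a': at 7  emit P5@[43:44]
pos 45 'b': at 8
pos 46 'c': at 9  emit P1@[43:46]
pos 47 'd': at 12 ·f
pos 48 'd': at 12 ·f
pos 49 'd': at 12 ·f
pos 50 'b': at 6 ·f
pos 51 'a': at 7  emit P5@[50:51]
pos 52 'd': at 12 ·f
pos 53 'a': at 0 ·f
pos 54 'c': at 1
pos 55 'd': at 12 ·f
pos 56 'c': at 13

Matches: [[1,2],[6,3],[6,6],[7,0],[11,3],[11,6],[16,3],[16,6],[17,0],[19,3],[19,6],[21,5],[23,1],[27,3],[27,6],[33,4],[34,6],[39,4],[40,6],[42,6],[44,5],[46,1],[51,5]]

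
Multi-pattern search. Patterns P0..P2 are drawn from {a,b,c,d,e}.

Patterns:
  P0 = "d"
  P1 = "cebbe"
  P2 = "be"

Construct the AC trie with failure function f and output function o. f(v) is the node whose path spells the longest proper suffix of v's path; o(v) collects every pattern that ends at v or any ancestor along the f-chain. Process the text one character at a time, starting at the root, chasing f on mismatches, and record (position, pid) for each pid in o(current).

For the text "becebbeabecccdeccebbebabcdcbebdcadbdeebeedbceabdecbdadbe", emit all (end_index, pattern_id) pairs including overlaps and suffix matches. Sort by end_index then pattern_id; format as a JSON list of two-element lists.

Construct AC machine:
Trie nodes:
  n0 'ε': b→7 c→2 d→1
  n1 'd': ·  [P0 ends]
  n2 'c': e→3
  n3 'ce': b→4
  n4 'ceb': b→5
  n5 'cebb': e→6
  n6 'cebbe': ·  [P1 ends]
  n7 'b': e→8
  n8 'be': ·  [P2 ends]

BFS fail/out derivation:
  n1('d'): parent n0 fail=0; on 'd' 0 → fail=0;  out {0}∪∅={0}
  n2('c'): parent n0 fail=0; on 'c' 0 → fail=0;  out ∅∪∅=∅
  n7('b'): parent n0 fail=0; on 'b' 0 → fail=0;  out ∅∪∅=∅
  n3('ce'): parent n2 fail=0; on 'e' 0 → fail=0;  out ∅∪∅=∅
  n8('be'): parent n7 fail=0; on 'e' 0 → fail=0;  out {2}∪∅={2}
  n4('ceb'): parent n3 fail=0; on 'b' 0 → fail=7;  out ∅∪∅=∅
  n5('cebb'): parent n4 fail=7; on 'b' 7→0 → fail=7;  out ∅∪∅=∅
  n6('cebbe'): parent n5 fail=7; on 'e' 7 → fail=8;  out {1}∪{2}={1,2}

Text stream:
pos 0 'b': at 7
pos 1 'e': at 8  ** P2@[0:1]
pos 2 'c': at 2 (fail-walked)
pos 3 'e': at 3
pos 4 'b': at 4
pos 5 'b': at 5
pos 6 'e': at 6  ** P1@[2:6],P2@[5:6]
pos 7 'a': at 0 (fail-walked)
pos 8 'b': at 7
pos 9 'e': at 8  ** P2@[8:9]
pos 10 'c': at 2 (fail-walked)
pos 11 'c': at 2 (fail-walked)
pos 12 'c': at 2 (fail-walked)
pos 13 'd': at 1 (fail-walked)  ** P0@[13:13]
pos 14 'e': at 0 (fail-walked)
pos 15 'c': at 2
pos 16 'c': at 2 (fail-walked)
pos 17 'e': at 3
pos 18 'b': at 4
pos 19 'b': at 5
pos 20 'e': at 6  ** P1@[16:20],P2@[19:20]
pos 21 'b': at 7 (fail-walked)
pos 22 'a': at 0 (fail-walked)
pos 23 'b': at 7
pos 24 'c': at 2 (fail-walked)
pos 25 'd': at 1 (fail-walked)  ** P0@[25:25]
pos 26 'c': at 2 (fail-walked)
pos 27 'b': at 7 (fail-walked)
pos 28 'e': at 8  ** P2@[27:28]
pos 29 'b': at 7 (fail-walked)
pos 30 'd': at 1 (fail-walked)  ** P0@[30:30]
pos 31 'c': at 2 (fail-walked)
pos 32 'a': at 0 (fail-walked)
pos 33 'd': at 1  ** P0@[33:33]
pos 34 'b': at 7 (fail-walked)
pos 35 'd': at 1 (fail-walked)  ** P0@[35:35]
pos 36 'e': at 0 (fail-walked)
pos 37 'e': at 0
pos 38 'b': at 7
pos 39 'e': at 8  ** P2@[38:39]
pos 40 'e': at 0 (fail-walked)
pos 41 'd': at 1  ** P0@[41:41]
pos 42 'b': at 7 (fail-walked)
pos 43 'c': at 2 (fail-walked)
pos 44 'e': at 3
pos 45 'a': at 0 (fail-walked)
pos 46 'b': at 7
pos 47 'd': at 1 (fail-walked)  ** P0@[47:47]
pos 48 'e': at 0 (fail-walked)
pos 49 'c': at 2
pos 50 'b': at 7 (fail-walked)
pos 51 'd': at 1 (fail-walked)  ** P0@[51:51]
pos 52 'a': at 0 (fail-walked)
pos 53 'd': at 1  ** P0@[53:53]
pos 54 'b': at 7 (fail-walked)
pos 55 'e': at 8  ** P2@[54:55]

Matches: [[1,2],[6,1],[6,2],[9,2],[13,0],[20,1],[20,2],[25,0],[28,2],[30,0],[33,0],[35,0],[39,2],[41,0],[47,0],[51,0],[53,0],[55,2]]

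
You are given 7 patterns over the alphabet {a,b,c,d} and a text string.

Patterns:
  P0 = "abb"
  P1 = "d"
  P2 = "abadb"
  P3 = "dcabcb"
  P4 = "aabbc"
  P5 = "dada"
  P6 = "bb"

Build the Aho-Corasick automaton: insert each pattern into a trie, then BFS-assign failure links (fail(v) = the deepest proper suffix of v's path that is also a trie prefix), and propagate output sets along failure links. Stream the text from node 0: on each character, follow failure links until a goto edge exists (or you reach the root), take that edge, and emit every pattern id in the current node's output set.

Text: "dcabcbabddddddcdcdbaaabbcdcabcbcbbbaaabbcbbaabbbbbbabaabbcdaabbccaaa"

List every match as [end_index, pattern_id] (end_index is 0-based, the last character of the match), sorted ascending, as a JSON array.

Construct AC machine:
Trie (insert patterns):
  0='ε' goto a→1 b→20 d→4
  1='a' goto a→13 b→2
  2='ab' goto a→5 b→3
  3='abb' goto ·  ←P0
  4='d' goto a→17 c→8  ←P1
  5='aba' goto d→6
  6='abad' goto b→7
  7='abadb' goto ·  ←P2
  8='dc' goto a→9
  9='dca' goto b→10
  10='dcab' goto c→11
  11='dcabc' goto b→12
  12='dcabcb' goto ·  ←P3
  13='aa' goto b→14
  14='aab' goto b→15
  15='aabb' goto c→16
  16='aabbc' goto ·  ←P4
  17='da' goto d→18
  18='dad' goto a→19
  19='dada' goto ·  ←P5
  20='b' goto b→21
  21='bb' goto ·  ←P6

Failure links (BFS by depth):
  fail(1) 'a': from fail(0)=0 chase 'a': 0 ⇒ 0;  out=∅∪out(0)=∅
  fail(4) 'd': from fail(0)=0 chase 'd': 0 ⇒ 0;  out={1}∪out(0)={1}
  fail(20) 'b': from fail(0)=0 chase 'b': 0 ⇒ 0;  out=∅∪out(0)=∅
  fail(2) 'ab': from fail(1)=0 chase 'b': 0 ⇒ 20;  out=∅∪out(20)=∅
  fail(8) 'dc': from fail(4)=0 chase 'c': 0 ⇒ 0;  out=∅∪out(0)=∅
  fail(13) 'aa': from fail(1)=0 chase 'a': 0 ⇒ 1;  out=∅∪out(1)=∅
  fail(17) 'da': from fail(4)=0 chase 'a': 0 ⇒ 1;  out=∅∪out(1)=∅
  fail(21) 'bb': from fail(20)=0 chase 'b': 0 ⇒ 20;  out={6}∪out(20)={6}
  fail(3) 'abb': from fail(2)=20 chase 'b': 20 ⇒ 21;  out={0}∪out(21)={0,6}
  fail(5) 'aba': from fail(2)=20 chase 'a': 20→0 ⇒ 1;  out=∅∪out(1)=∅
  fail(9) 'dca': from fail(8)=0 chase 'a': 0 ⇒ 1;  out=∅∪out(1)=∅
  fail(14) 'aab': from fail(13)=1 chase 'b': 1 ⇒ 2;  out=∅∪out(2)=∅
  fail(18) 'dad': from fail(17)=1 chase 'd': 1→0 ⇒ 4;  out=∅∪out(4)={1}
  fail(6) 'abad': from fail(5)=1 chase 'd': 1→0 ⇒ 4;  out=∅∪out(4)={1}
  fail(10) 'dcab': from fail(9)=1 chase 'b': 1 ⇒ 2;  out=∅∪out(2)=∅
  fail(15) 'aabb': from fail(14)=2 chase 'b': 2 ⇒ 3;  out=∅∪out(3)={0,6}
  fail(19) 'dada': from fail(18)=4 chase 'a': 4 ⇒ 17;  out={5}∪out(17)={5}
  fail(7) 'abadb': from fail(6)=4 chase 'b': 4→0 ⇒ 20;  out={2}∪out(20)={2}
  fail(11) 'dcabc': from fail(10)=2 chase 'c': 2→20→0 ⇒ 0;  out=∅∪out(0)=∅
  fail(16) 'aabbc': from fail(15)=3 chase 'c': 3→21→20→0 ⇒ 0;  out={4}∪out(0)={4}
  fail(12) 'dcabcb': from fail(11)=0 chase 'b': 0 ⇒ 20;  out={3}∪out(20)={3}

Text stream:
i=0 'd': node 0→4  ** P1@[0:0]
i=1 'c': node 4→8
i=2 'a': node 8→9
i=3 'b': node 9→10
i=4 'c': node 10→11
i=5 'b': node 11→12  ** P3@[0:5]
i=6 'a': node 12→1 (fail-walked)
i=7 'b': node 1→2
i=8 'd': node 2→4 (fail-walked)  ** P1@[8:8]
i=9 'd': node 4→4 (fail-walked)  ** P1@[9:9]
i=10 'd': node 4→4 (fail-walked)  ** P1@[10:10]
i=11 'd': node 4→4 (fail-walked)  ** P1@[11:11]
i=12 'd': node 4→4 (fail-walked)  ** P1@[12:12]
i=13 'd': node 4→4 (fail-walked)  ** P1@[13:13]
i=14 'c': node 4→8
i=15 'd': node 8→4 (fail-walked)  ** P1@[15:15]
i=16 'c': node 4→8
i=17 'd': node 8→4 (fail-walked)  ** P1@[17:17]
i=18 'b': node 4→20 (fail-walked)
i=19 'a': node 20→1 (fail-walked)
i=20 'a': node 1→13
i=21 'a': node 13→13 (fail-walked)
i=22 'b': node 13→14
i=23 'b': node 14→15  ** P0@[21:23],P6@[22:23]
i=24 'c': node 15→16  ** P4@[20:24]
i=25 'd': node 16→4 (fail-walked)  ** P1@[25:25]
i=26 'c': node 4→8
i=27 'a': node 8→9
i=28 'b': node 9→10
i=29 'c': node 10→11
i=30 'b': node 11→12  ** P3@[25:30]
i=31 'c': node 12→0 (fail-walked)
i=32 'b': node 0→20
i=33 'b': node 20→21  ** P6@[32:33]
i=34 'b': node 21→21 (fail-walked)  ** P6@[33:34]
i=35 'a': node 21→1 (fail-walked)
i=36 'a': node 1→13
i=37 'a': node 13→13 (fail-walked)
i=38 'b': node 13→14
i=39 'b': node 14→15  ** P0@[37:39],P6@[38:39]
i=40 'c': node 15→16  ** P4@[36:40]
i=41 'b': node 16→20 (fail-walked)
i=42 'b': node 20→21  ** P6@[41:42]
i=43 'a': node 21→1 (fail-walked)
i=44 'a': node 1→13
i=45 'b': node 13→14
i=46 'b': node 14→15  ** P0@[44:46],P6@[45:46]
i=47 'b': node 15→21 (fail-walked)  ** P6@[46:47]
i=48 'b': node 21→21 (fail-walked)  ** P6@[47:48]
i=49 'b': node 21→21 (fail-walked)  ** P6@[48:49]
i=50 'b': node 21→21 (fail-walked)  ** P6@[49:50]
i=51 'a': node 21→1 (fail-walked)
i=52 'b': node 1→2
i=53 'a': node 2→5
i=54 'a': node 5→13 (fail-walked)
i=55 'b': node 13→14
i=56 'b': node 14→15  ** P0@[54:56],P6@[55:56]
i=57 'c': node 15→16  ** P4@[53:57]
i=58 'd': node 16→4 (fail-walked)  ** P1@[58:58]
i=59 'a': node 4→17
i=60 'a': node 17→13 (fail-walked)
i=61 'b': node 13→14
i=62 'b': node 14→15  ** P0@[60:62],P6@[61:62]
i=63 'c': node 15→16  ** P4@[59:63]
i=64 'c': node 16→0 (fail-walked)
i=65 'a': node 0→1
i=66 'a': node 1→13
i=67 'a': node 13→13 (fail-walked)

All matches (sorted): [[0,1],[5,3],[8,1],[9,1],[10,1],[11,1],[12,1],[13,1],[15,1],[17,1],[23,0],[23,6],[24,4],[25,1],[30,3],[33,6],[34,6],[39,0],[39,6],[40,4],[42,6],[46,0],[46,6],[47,6],[48,6],[49,6],[50,6],[56,0],[56,6],[57,4],[58,1],[62,0],[62,6],[63,4]]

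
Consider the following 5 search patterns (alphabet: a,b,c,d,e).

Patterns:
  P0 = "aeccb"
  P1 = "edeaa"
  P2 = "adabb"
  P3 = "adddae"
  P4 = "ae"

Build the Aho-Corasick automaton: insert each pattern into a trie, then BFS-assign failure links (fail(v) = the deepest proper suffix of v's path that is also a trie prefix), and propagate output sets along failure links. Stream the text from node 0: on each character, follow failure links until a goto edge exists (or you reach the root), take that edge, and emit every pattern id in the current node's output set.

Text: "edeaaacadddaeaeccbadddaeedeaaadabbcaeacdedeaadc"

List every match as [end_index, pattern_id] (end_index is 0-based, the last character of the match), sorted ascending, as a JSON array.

Build:
Trie (insert patterns):
  0='ε' goto a→1 e→6
  1='a' goto d→11 e→2
  2='ae' goto c→3  ←P4
  3='aec' goto c→4
  4='aecc' goto b→5
  5='aeccb' goto ·  ←P0
  6='e' goto d→7
  7='ed' goto e→8
  8='ede' goto a→9
  9='edea' goto a→10
  10='edeaa' goto ·  ←P1
  11='ad' goto a→12 d→15
  12='ada' goto b→13
  13='adab' goto b→14
  14='adabb' goto ·  ←P2
  15='add' goto d→16
  16='addd' goto a→17
  17='addda' goto e→18
  18='adddae' goto ·  ←P3

Failure links (BFS by depth):
  n1('a'): parent n0 fail=0; on 'a' 0 → fail=0;  out ∅∪∅=∅
  n6('e'): parent n0 fail=0; on 'e' 0 → fail=0;  out ∅∪∅=∅
  n2('ae'): parent n1 fail=0; on 'e' 0 → fail=6;  out {4}∪∅={4}
  n7('ed'): parent n6 fail=0; on 'd' 0 → fail=0;  out ∅∪∅=∅
  n11('ad'): parent n1 fail=0; on 'd' 0 → fail=0;  out ∅∪∅=∅
  n3('aec'): parent n2 fail=6; on 'c' 6→0 → fail=0;  out ∅∪∅=∅
  n8('ede'): parent n7 fail=0; on 'e' 0 → fail=6;  out ∅∪∅=∅
  n12('ada'): parent n11 fail=0; on 'a' 0 → fail=1;  out ∅∪∅=∅
  n15('add'): parent n11 fail=0; on 'd' 0 → fail=0;  out ∅∪∅=∅
  n4('aecc'): parent n3 fail=0; on 'c' 0 → fail=0;  out ∅∪∅=∅
  n9('edea'): parent n8 fail=6; on 'a' 6→0 → fail=1;  out ∅∪∅=∅
  n13('adab'): parent n12 fail=1; on 'b' 1→0 → fail=0;  out ∅∪∅=∅
  n16('addd'): parent n15 fail=0; on 'd' 0 → fail=0;  out ∅∪∅=∅
  n5('aeccb'): parent n4 fail=0; on 'b' 0 → fail=0;  out {0}∪∅={0}
  n10('edeaa'): parent n9 fail=1; on 'a' 1→0 → fail=1;  out {1}∪∅={1}
  n14('adabb'): parent n13 fail=0; on 'b' 0 → fail=0;  out {2}∪∅={2}
  n17('addda'): parent n16 fail=0; on 'a' 0 → fail=1;  out ∅∪∅=∅
  n18('adddae'): parent n17 fail=1; on 'e' 1 → fail=2;  out {3}∪{4}={3,4}

Text stream:
pos 0 'e': at 6
pos 1 'd': at 7
pos 2 'e': at 8
pos 3 'a': at 9
pos 4 'a': at 10  → match P1@[0:4]
pos 5 'a': at 1 (fail-walked)
pos 6 'c': at 0 (fail-walked)
pos 7 'a': at 1
pos 8 'd': at 11
pos 9 'd': at 15
pos 10 'd': at 16
pos 11 'a': at 17
pos 12 'e': at 18  → match P3@[7:12],P4@[11:12]
pos 13 'a': at 1 (fail-walked)
pos 14 'e': at 2  → match P4@[13:14]
pos 15 'c': at 3
pos 16 'c': at 4
pos 17 'b': at 5  → match P0@[13:17]
pos 18 'a': at 1 (fail-walked)
pos 19 'd': at 11
pos 20 'd': at 15
pos 21 'd': at 16
pos 22 'a': at 17
pos 23 'e': at 18  → match P3@[18:23],P4@[22:23]
pos 24 'e': at 6 (fail-walked)
pos 25 'd': at 7
pos 26 'e': at 8
pos 27 'a': at 9
pos 28 'a': at 10  → match P1@[24:28]
pos 29 'a': at 1 (fail-walked)
pos 30 'd': at 11
pos 31 'a': at 12
pos 32 'b': at 13
pos 33 'b': at 14  → match P2@[29:33]
pos 34 'c': at 0 (fail-walked)
pos 35 'a': at 1
pos 36 'e': at 2  → match P4@[35:36]
pos 37 'a': at 1 (fail-walked)
pos 38 'c': at 0 (fail-walked)
pos 39 'd': at 0
pos 40 'e': at 6
pos 41 'd': at 7
pos 42 'e': at 8
pos 43 'a': at 9
pos 44 'a': at 10  → match P1@[40:44]
pos 45 'd': at 11 (fail-walked)
pos 46 'c': at 0 (fail-walked)

Result: [[4,1],[12,3],[12,4],[14,4],[17,0],[23,3],[23,4],[28,1],[33,2],[36,4],[44,1]]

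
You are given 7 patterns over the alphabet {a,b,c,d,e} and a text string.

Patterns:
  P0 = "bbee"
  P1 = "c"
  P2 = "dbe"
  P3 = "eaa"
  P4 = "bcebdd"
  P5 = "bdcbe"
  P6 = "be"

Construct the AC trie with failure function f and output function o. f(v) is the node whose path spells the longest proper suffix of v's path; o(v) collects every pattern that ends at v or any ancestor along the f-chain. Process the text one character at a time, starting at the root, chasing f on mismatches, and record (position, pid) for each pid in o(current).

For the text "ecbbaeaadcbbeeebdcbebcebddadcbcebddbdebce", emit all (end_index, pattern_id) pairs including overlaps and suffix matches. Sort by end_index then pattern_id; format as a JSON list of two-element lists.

Construct AC machine:
Trie nodes:
  n0 'ε': b→1 c→5 d→6 e→9
  n1 'b': b→2 c→12 d→17 e→21
  n2 'bb': e→3
  n3 'bbe': e→4
  n4 'bbee': ·  ←P0
  n5 'c': ·  ←P1
  n6 'd': b→7
  n7 'db': e→8
  n8 'dbe': ·  ←P2
  n9 'e': a→10
  n10 'ea': a→11
  n11 'eaa': ·  ←P3
  n12 'bc': e→13
  n13 'bce': b→14
  n14 'bceb': d→15
  n15 'bcebd': d→16
  n16 'bcebdd': ·  ←P4
  n17 'bd': c→18
  n18 'bdc': b→19
  n19 'bdcb': e→20
  n20 'bdcbe': ·  ←P5
  n21 'be': ·  ←P6

BFS fail/out derivation:
  n1('b'): parent n0 fail=0; on 'b' 0 → fail=0;  out ∅∪∅=∅
  n5('c'): parent n0 fail=0; on 'c' 0 → fail=0;  out {1}∪∅={1}
  n6('d'): parent n0 fail=0; on 'd' 0 → fail=0;  out ∅∪∅=∅
  n9('e'): parent n0 fail=0; on 'e' 0 → fail=0;  out ∅∪∅=∅
  n2('bb'): parent n1 fail=0; on 'b' 0 → fail=1;  out ∅∪∅=∅
  n7('db'): parent n6 fail=0; on 'b' 0 → fail=1;  out ∅∪∅=∅
  n10('ea'): parent n9 fail=0; on 'a' 0 → fail=0;  out ∅∪∅=∅
  n12('bc'): parent n1 fail=0; on 'c' 0 → fail=5;  out ∅∪{1}={1}
  n17('bd'): parent n1 fail=0; on 'd' 0 → fail=6;  out ∅∪∅=∅
  n21('be'): parent n1 fail=0; on 'e' 0 → fail=9;  out {6}∪∅={6}
  n3('bbe'): parent n2 fail=1; on 'e' 1 → fail=21;  out ∅∪{6}={6}
  n8('dbe'): parent n7 fail=1; on 'e' 1 → fail=21;  out {2}∪{6}={2,6}
  n11('eaa'): parent n10 fail=0; on 'a' 0 → fail=0;  out {3}∪∅={3}
  n13('bce'): parent n12 fail=5; on 'e' 5→0 → fail=9;  out ∅∪∅=∅
  n18('bdc'): parent n17 fail=6; on 'c' 6→0 → fail=5;  out ∅∪{1}={1}
  n4('bbee'): parent n3 fail=21; on 'e' 21→9→0 → fail=9;  out {0}∪∅={0}
  n14('bceb'): parent n13 fail=9; on 'b' 9→0 → fail=1;  out ∅∪∅=∅
  n19('bdcb'): parent n18 fail=5; on 'b' 5→0 → fail=1;  out ∅∪∅=∅
  n15('bcebd'): parent n14 fail=1; on 'd' 1 → fail=17;  out ∅∪∅=∅
  n20('bdcbe'): parent n19 fail=1; on 'e' 1 → fail=21;  out {5}∪{6}={5,6}
  n16('bcebdd'): parent n15 fail=17; on 'd' 17→6→0 → fail=6;  out {4}∪∅={4}

Scan:
[0] read 'e'  n0⇒n9
[1] read 'c'  n9⇒n5 (via fail)  emit P1@[1:1]
[2] read 'b'  n5⇒n1 (via fail)
[3] read 'b'  n1⇒n2
[4] read 'a'  n2⇒n0 (via fail)
[5] read 'e'  n0⇒n9
[6] read 'a'  n9⇒n10
[7] read 'a'  n10⇒n11  emit P3@[5:7]
[8] read 'd'  n11⇒n6 (via fail)
[9] read 'c'  n6⇒n5 (via fail)  emit P1@[9:9]
[10] read 'b'  n5⇒n1 (via fail)
[11] read 'b'  n1⇒n2
[12] read 'e'  n2⇒n3  emit P6@[11:12]
[13] read 'e'  n3⇒n4  emit P0@[10:13]
[14] read 'e'  n4⇒n9 (via fail)
[15] read 'b'  n9⇒n1 (via fail)
[16] read 'd'  n1⇒n17
[17] read 'c'  n17⇒n18  emit P1@[17:17]
[18] read 'b'  n18⇒n19
[19] read 'e'  n19⇒n20  emit P5@[15:19],P6@[18:19]
[20] read 'b'  n20⇒n1 (via fail)
[21] read 'c'  n1⇒n12  emit P1@[21:21]
[22] read 'e'  n12⇒n13
[23] read 'b'  n13⇒n14
[24] read 'd'  n14⇒n15
[25] read 'd'  n15⇒n16  emit P4@[20:25]
[26] read 'a'  n16⇒n0 (via fail)
[27] read 'd'  n0⇒n6
[28] read 'c'  n6⇒n5 (via fail)  emit P1@[28:28]
[29] read 'b'  n5⇒n1 (via fail)
[30] read 'c'  n1⇒n12  emit P1@[30:30]
[31] read 'e'  n12⇒n13
[32] read 'b'  n13⇒n14
[33] read 'd'  n14⇒n15
[34] read 'd'  n15⇒n16  emit P4@[29:34]
[35] read 'b'  n16⇒n7 (via fail)
[36] read 'd'  n7⇒n17 (via fail)
[37] read 'e'  n17⇒n9 (via fail)
[38] read 'b'  n9⇒n1 (via fail)
[39] read 'c'  n1⇒n12  emit P1@[39:39]
[40] read 'e'  n12⇒n13

Result: [[1,1],[7,3],[9,1],[12,6],[13,0],[17,1],[19,5],[19,6],[21,1],[25,4],[28,1],[30,1],[34,4],[39,1]]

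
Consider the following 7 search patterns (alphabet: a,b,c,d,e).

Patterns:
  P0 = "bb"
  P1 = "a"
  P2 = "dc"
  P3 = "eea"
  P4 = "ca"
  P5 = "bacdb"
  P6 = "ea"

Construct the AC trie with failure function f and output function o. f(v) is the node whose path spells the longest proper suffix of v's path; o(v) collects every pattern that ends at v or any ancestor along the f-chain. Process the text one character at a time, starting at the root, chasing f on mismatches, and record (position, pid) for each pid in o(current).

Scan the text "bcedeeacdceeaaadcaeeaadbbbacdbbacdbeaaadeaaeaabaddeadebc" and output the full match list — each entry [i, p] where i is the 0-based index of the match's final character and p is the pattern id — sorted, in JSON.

Construct AC machine:
Trie (insert patterns):
  n0 'ε': a→3 b→1 c→9 d→4 e→6
  n1 'b': a→11 b→2
  n2 'bb': ·  ←P0
  n3 'a': ·  ←P1
  n4 'd': c→5
  n5 'dc': ·  ←P2
  n6 'e': a→15 e→7
  n7 'ee': a→8
  n8 'eea': ·  ←P3
  n9 'c': a→10
  n10 'ca': ·  ←P4
  n11 'ba': c→12
  n12 'bac': d→13
  n13 'bacd': b→14
  n14 'bacdb': ·  ←P5
  n15 'ea': ·  ←P6

Failure links (BFS by depth):
  fail(1) 'b': from fail(0)=0 chase 'b': 0 ⇒ 0;  out=∅∪out(0)=∅
  fail(3) 'a': from fail(0)=0 chase 'a': 0 ⇒ 0;  out={1}∪out(0)={1}
  fail(4) 'd': from fail(0)=0 chase 'd': 0 ⇒ 0;  out=∅∪out(0)=∅
  fail(6) 'e': from fail(0)=0 chase 'e': 0 ⇒ 0;  out=∅∪out(0)=∅
  fail(9) 'c': from fail(0)=0 chase 'c': 0 ⇒ 0;  out=∅∪out(0)=∅
  fail(2) 'bb': from fail(1)=0 chase 'b': 0 ⇒ 1;  out={0}∪out(1)={0}
  fail(5) 'dc': from fail(4)=0 chase 'c': 0 ⇒ 9;  out={2}∪out(9)={2}
  fail(7) 'ee': from fail(6)=0 chase 'e': 0 ⇒ 6;  out=∅∪out(6)=∅
  fail(10) 'ca': from fail(9)=0 chase 'a': 0 ⇒ 3;  out={4}∪out(3)={1,4}
  fail(11) 'ba': from fail(1)=0 chase 'a': 0 ⇒ 3;  out=∅∪out(3)={1}
  fail(15) 'ea': from fail(6)=0 chase 'a': 0 ⇒ 3;  out={6}∪out(3)={1,6}
  fail(8) 'eea': from fail(7)=6 chase 'a': 6 ⇒ 15;  out={3}∪out(15)={1,3,6}
  fail(12) 'bac': from fail(11)=3 chase 'c': 3→0 ⇒ 9;  out=∅∪out(9)=∅
  fail(13) 'bacd': from fail(12)=9 chase 'd': 9→0 ⇒ 4;  out=∅∪out(4)=∅
  fail(14) 'bacdb': from fail(13)=4 chase 'b': 4→0 ⇒ 1;  out={5}∪out(1)={5}

Text stream:
pos 0 'b': at 1
pos 1 'c': at 9 ·f
pos 2 'e': at 6 ·f
pos 3 'd': at 4 ·f
pos 4 'e': at 6 ·f
pos 5 'e': at 7
pos 6 'a': at 8  emit P1@[6:6],P3@[4:6],P6@[5:6]
pos 7 'c': at 9 ·f
pos 8 'd': at 4 ·f
pos 9 'c': at 5  emit P2@[8:9]
pos 10 'e': at 6 ·f
pos 11 'e': at 7
pos 12 'a': at 8  emit P1@[12:12],P3@[10:12],P6@[11:12]
pos 13 'a': at 3 ·f  emit P1@[13:13]
pos 14 'a': at 3 ·f  emit P1@[14:14]
pos 15 'd': at 4 ·f
pos 16 'c': at 5  emit P2@[15:16]
pos 17 'a': at 10 ·f  emit P1@[17:17],P4@[16:17]
pos 18 'e': at 6 ·f
pos 19 'e': at 7
pos 20 'a': at 8  emit P1@[20:20],P3@[18:20],P6@[19:20]
pos 21 'a': at 3 ·f  emit P1@[21:21]
pos 22 'd': at 4 ·f
pos 23 'b': at 1 ·f
pos 24 'b': at 2  emit P0@[23:24]
pos 25 'b': at 2 ·f  emit P0@[24:25]
pos 26 'a': at 11 ·f  emit P1@[26:26]
pos 27 'c': at 12
pos 28 'd': at 13
pos 29 'b': at 14  emit P5@[25:29]
pos 30 'b': at 2 ·f  emit P0@[29:30]
pos 31 'a': at 11 ·f  emit P1@[31:31]
pos 32 'c': at 12
pos 33 'd': at 13
pos 34 'b': at 14  emit P5@[30:34]
pos 35 'e': at 6 ·f
pos 36 'a': at 15  emit P1@[36:36],P6@[35:36]
pos 37 'a': at 3 ·f  emit P1@[37:37]
pos 38 'a': at 3 ·f  emit P1@[38:38]
pos 39 'd': at 4 ·f
pos 40 'e': at 6 ·f
pos 41 'a': at 15  emit P1@[41:41],P6@[40:41]
pos 42 'a': at 3 ·f  emit P1@[42:42]
pos 43 'e': at 6 ·f
pos 44 'a': at 15  emit P1@[44:44],P6@[43:44]
pos 45 'a': at 3 ·f  emit P1@[45:45]
pos 46 'b': at 1 ·f
pos 47 'a': at 11  emit P1@[47:47]
pos 48 'd': at 4 ·f
pos 49 'd': at 4 ·f
pos 50 'e': at 6 ·f
pos 51 'a': at 15  emit P1@[51:51],P6@[50:51]
pos 52 'd': at 4 ·f
pos 53 'e': at 6 ·f
pos 54 'b': at 1 ·f
pos 55 'c': at 9 ·f

All matches (sorted): [[6,1],[6,3],[6,6],[9,2],[12,1],[12,3],[12,6],[13,1],[14,1],[16,2],[17,1],[17,4],[20,1],[20,3],[20,6],[21,1],[24,0],[25,0],[26,1],[29,5],[30,0],[31,1],[34,5],[36,1],[36,6],[37,1],[38,1],[41,1],[41,6],[42,1],[44,1],[44,6],[45,1],[47,1],[51,1],[51,6]]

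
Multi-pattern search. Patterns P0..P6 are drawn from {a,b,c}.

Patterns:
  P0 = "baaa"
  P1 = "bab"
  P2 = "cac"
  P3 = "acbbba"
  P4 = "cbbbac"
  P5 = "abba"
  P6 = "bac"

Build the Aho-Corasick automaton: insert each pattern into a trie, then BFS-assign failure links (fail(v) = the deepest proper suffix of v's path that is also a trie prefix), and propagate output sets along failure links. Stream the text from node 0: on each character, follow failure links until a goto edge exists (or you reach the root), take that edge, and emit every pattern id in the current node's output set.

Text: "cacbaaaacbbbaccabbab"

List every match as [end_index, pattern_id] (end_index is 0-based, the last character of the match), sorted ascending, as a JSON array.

Build automaton:
Trie (insert patterns):
  0='ε' goto a→9 b→1 c→6
  1='b' goto a→2
  2='ba' goto a→3 b→5 c→23
  3='baa' goto a→4
  4='baaa' goto ·  [P0 ends]
  5='bab' goto ·  [P1 ends]
  6='c' goto a→7 b→15
  7='ca' goto c→8
  8='cac' goto ·  [P2 ends]
  9='a' goto b→20 c→10
  10='ac' goto b→11
  11='acb' goto b→12
  12='acbb' goto b→13
  13='acbbb' goto a→14
  14='acbbba' goto ·  [P3 ends]
  15='cb' goto b→16
  16='cbb' goto b→17
  17='cbbb' goto a→18
  18='cbbba' goto c→19
  19='cbbbac' goto ·  [P4 ends]
  20='ab' goto b→21
  21='abb' goto a→22
  22='abba' goto ·  [P5 ends]
  23='bac' goto ·  [P6 ends]

BFS fail/out derivation:
  fail(1) 'b': from fail(0)=0 chase 'b': 0 ⇒ 0;  out=∅∪out(0)=∅
  fail(6) 'c': from fail(0)=0 chase 'c': 0 ⇒ 0;  out=∅∪out(0)=∅
  fail(9) 'a': from fail(0)=0 chase 'a': 0 ⇒ 0;  out=∅∪out(0)=∅
  fail(2) 'ba': from fail(1)=0 chase 'a': 0 ⇒ 9;  out=∅∪out(9)=∅
  fail(7) 'ca': from fail(6)=0 chase 'a': 0 ⇒ 9;  out=∅∪out(9)=∅
  fail(10) 'ac': from fail(9)=0 chase 'c': 0 ⇒ 6;  out=∅∪out(6)=∅
  fail(15) 'cb': from fail(6)=0 chase 'b': 0 ⇒ 1;  out=∅∪out(1)=∅
  fail(20) 'ab': from fail(9)=0 chase 'b': 0 ⇒ 1;  out=∅∪out(1)=∅
  fail(3) 'baa': from fail(2)=9 chase 'a': 9→0 ⇒ 9;  out=∅∪out(9)=∅
  fail(5) 'bab': from fail(2)=9 chase 'b': 9 ⇒ 20;  out={1}∪out(20)={1}
  fail(8) 'cac': from fail(7)=9 chase 'c': 9 ⇒ 10;  out={2}∪out(10)={2}
  fail(11) 'acb': from fail(10)=6 chase 'b': 6 ⇒ 15;  out=∅∪out(15)=∅
  fail(16) 'cbb': from fail(15)=1 chase 'b': 1→0 ⇒ 1;  out=∅∪out(1)=∅
  fail(21) 'abb': from fail(20)=1 chase 'b': 1→0 ⇒ 1;  out=∅∪out(1)=∅
  fail(23) 'bac': from fail(2)=9 chase 'c': 9 ⇒ 10;  out={6}∪out(10)={6}
  fail(4) 'baaa': from fail(3)=9 chase 'a': 9→0 ⇒ 9;  out={0}∪out(9)={0}
  fail(12) 'acbb': from fail(11)=15 chase 'b': 15 ⇒ 16;  out=∅∪out(16)=∅
  fail(17) 'cbbb': from fail(16)=1 chase 'b': 1→0 ⇒ 1;  out=∅∪out(1)=∅
  fail(22) 'abba': from fail(21)=1 chase 'a': 1 ⇒ 2;  out={5}∪out(2)={5}
  fail(13) 'acbbb': from fail(12)=16 chase 'b': 16 ⇒ 17;  out=∅∪out(17)=∅
  fail(18) 'cbbba': from fail(17)=1 chase 'a': 1 ⇒ 2;  out=∅∪out(2)=∅
  fail(14) 'acbbba': from fail(13)=17 chase 'a': 17 ⇒ 18;  out={3}∪out(18)={3}
  fail(19) 'cbbbac': from fail(18)=2 chase 'c': 2 ⇒ 23;  out={4}∪out(23)={4,6}

Scan:
pos 0 'c': at 6
pos 1 'a': at 7
pos 2 'c': at 8  ** P2@[0:2]
pos 3 'b': at 11 (fail-walked)
pos 4 'a': at 2 (fail-walked)
pos 5 'a': at 3
pos 6 'a': at 4  ** P0@[3:6]
pos 7 'a': at 9 (fail-walked)
pos 8 'c': at 10
pos 9 'b': at 11
pos 10 'b': at 12
pos 11 'b': at 13
pos 12 'a': at 14  ** P3@[7:12]
pos 13 'c': at 19 (fail-walked)  ** P4@[8:13],P6@[11:13]
pos 14 'c': at 6 (fail-walked)
pos 15 'a': at 7
pos 16 'b': at 20 (fail-walked)
pos 17 'b': at 21
pos 18 'a': at 22  ** P5@[15:18]
pos 19 'b': at 5 (fail-walked)  ** P1@[17:19]

Matches: [[2,2],[6,0],[12,3],[13,4],[13,6],[18,5],[19,1]]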